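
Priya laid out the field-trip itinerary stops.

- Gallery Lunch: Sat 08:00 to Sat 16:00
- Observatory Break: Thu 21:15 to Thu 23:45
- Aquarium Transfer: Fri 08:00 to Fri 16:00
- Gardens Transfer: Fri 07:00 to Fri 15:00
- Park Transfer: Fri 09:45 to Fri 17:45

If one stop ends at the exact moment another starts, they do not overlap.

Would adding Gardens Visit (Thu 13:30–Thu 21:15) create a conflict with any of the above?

Observatory Break: starts Thu 21:15 at or after Gardens Visit ends Thu 21:15 → clear.
Gardens Transfer: starts Fri 07:00 at or after Gardens Visit ends Thu 21:15 → clear.
Aquarium Transfer: starts Fri 08:00 at or after Gardens Visit ends Thu 21:15 → clear.
Park Transfer: starts Fri 09:45 at or after Gardens Visit ends Thu 21:15 → clear.
Gallery Lunch: starts Sat 08:00 at or after Gardens Visit ends Thu 21:15 → clear.

No — it doesn't clash with anything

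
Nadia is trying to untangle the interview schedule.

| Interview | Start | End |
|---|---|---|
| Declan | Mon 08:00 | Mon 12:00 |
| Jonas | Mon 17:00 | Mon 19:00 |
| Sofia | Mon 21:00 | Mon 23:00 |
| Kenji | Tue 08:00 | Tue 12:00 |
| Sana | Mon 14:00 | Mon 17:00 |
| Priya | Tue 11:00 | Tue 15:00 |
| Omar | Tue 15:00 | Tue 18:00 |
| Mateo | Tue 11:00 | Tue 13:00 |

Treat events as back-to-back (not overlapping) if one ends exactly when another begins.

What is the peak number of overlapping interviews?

Sweep the timeline, counting +1 at each start and −1 at each end (ends before starts at a tie):
Mon 08:00 start Declan → 1
Mon 12:00 end Declan → 0
Mon 14:00 start Sana → 1
Mon 17:00 end Sana → 0
Mon 17:00 start Jonas → 1
Mon 19:00 end Jonas → 0
Mon 21:00 start Sofia → 1
Mon 23:00 end Sofia → 0
Tue 08:00 start Kenji → 1
Tue 11:00 start Mateo → 2
Tue 11:00 start Priya → 3
Tue 12:00 end Kenji → 2
Tue 13:00 end Mateo → 1
Tue 15:00 end Priya → 0
Tue 15:00 start Omar → 1
Tue 18:00 end Omar → 0
Peak is 3, at Tue 11:00 (Kenji, Mateo, Priya).

3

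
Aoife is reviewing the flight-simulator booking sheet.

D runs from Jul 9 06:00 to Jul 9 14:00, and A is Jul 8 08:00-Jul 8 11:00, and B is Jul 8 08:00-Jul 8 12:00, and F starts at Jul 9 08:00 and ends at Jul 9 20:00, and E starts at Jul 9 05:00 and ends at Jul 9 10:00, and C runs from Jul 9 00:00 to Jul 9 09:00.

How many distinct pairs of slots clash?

7

Sorted by start: A, B, C, E, D, F.
B starts before A ends → A and B overlap.
C starts after A ends, so A has no further overlaps.
C starts after B ends, so B has no further overlaps.
E starts before C ends → C and E overlap.
D starts before C ends → C and D overlap.
F starts before C ends → C and F overlap.
D starts before E ends → E and D overlap.
F starts before E ends → E and F overlap.
F starts before D ends → D and F overlap.
Overlapping pairs: A & B, C & D, C & E, C & F, D & E, D & F, E & F — 7 in total.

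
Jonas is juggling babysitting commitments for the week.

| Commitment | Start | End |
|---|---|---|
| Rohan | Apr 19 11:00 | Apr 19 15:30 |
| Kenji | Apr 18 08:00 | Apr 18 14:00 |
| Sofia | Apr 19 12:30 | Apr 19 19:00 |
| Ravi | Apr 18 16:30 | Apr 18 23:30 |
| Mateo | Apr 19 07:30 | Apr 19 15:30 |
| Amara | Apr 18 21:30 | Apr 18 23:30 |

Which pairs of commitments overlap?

Sorted by start: Kenji, Ravi, Amara, Mateo, Rohan, Sofia.
Ravi starts after Kenji ends; Kenji is clear from here.
Amara starts before Ravi ends → Ravi and Amara overlap.
Mateo starts after Ravi ends; Ravi is clear from here.
Mateo starts after Amara ends; Amara is clear from here.
Rohan starts before Mateo ends → Mateo and Rohan overlap.
Sofia starts before Mateo ends → Mateo and Sofia overlap.
Sofia starts before Rohan ends → Rohan and Sofia overlap.

Amara & Ravi, Mateo & Rohan, Mateo & Sofia, Rohan & Sofia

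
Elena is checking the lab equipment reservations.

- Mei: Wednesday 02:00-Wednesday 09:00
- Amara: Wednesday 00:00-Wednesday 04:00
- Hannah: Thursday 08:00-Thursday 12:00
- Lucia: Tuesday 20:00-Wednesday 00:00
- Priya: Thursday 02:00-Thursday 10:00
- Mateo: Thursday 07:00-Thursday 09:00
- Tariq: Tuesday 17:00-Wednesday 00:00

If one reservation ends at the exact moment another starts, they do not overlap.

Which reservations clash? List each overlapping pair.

Amara & Mei, Hannah & Mateo, Hannah & Priya, Lucia & Tariq, Mateo & Priya

Sorted by start: Tariq, Lucia, Amara, Mei, Priya, Mateo, Hannah.
Lucia starts before Tariq ends → Tariq and Lucia overlap.
Amara starts exactly when Tariq ends (back-to-back, no overlap) — done with Tariq.
Amara starts exactly when Lucia ends (back-to-back, no overlap) — done with Lucia.
Mei starts before Amara ends → Amara and Mei overlap.
Priya starts after Amara ends — done with Amara.
Priya starts after Mei ends — done with Mei.
Mateo starts before Priya ends → Priya and Mateo overlap.
Hannah starts before Priya ends → Priya and Hannah overlap.
Hannah starts before Mateo ends → Mateo and Hannah overlap.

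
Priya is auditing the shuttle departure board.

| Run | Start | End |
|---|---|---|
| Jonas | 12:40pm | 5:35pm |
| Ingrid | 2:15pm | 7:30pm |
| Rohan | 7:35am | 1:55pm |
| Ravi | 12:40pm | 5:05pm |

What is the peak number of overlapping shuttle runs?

Sweep the timeline, counting +1 at each start and −1 at each end (ends before starts at a tie):
7:35am start Rohan → 1
12:40pm start Jonas → 2
12:40pm start Ravi → 3
1:55pm end Rohan → 2
2:15pm start Ingrid → 3
5:05pm end Ravi → 2
5:35pm end Jonas → 1
7:30pm end Ingrid → 0
Peak is 3, at 12:40pm (Jonas, Ravi, Rohan).

3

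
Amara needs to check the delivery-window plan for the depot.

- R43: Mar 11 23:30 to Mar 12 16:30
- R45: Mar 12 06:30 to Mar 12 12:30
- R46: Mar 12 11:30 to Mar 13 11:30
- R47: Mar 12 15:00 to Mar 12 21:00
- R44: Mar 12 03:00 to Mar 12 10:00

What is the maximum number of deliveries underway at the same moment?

Walk through starts and ends in time order (an end at T is processed before a start at T):
Mar 11 23:30 start R43 → 1
Mar 12 03:00 start R44 → 2
Mar 12 06:30 start R45 → 3
Mar 12 10:00 end R44 → 2
Mar 12 11:30 start R46 → 3
Mar 12 12:30 end R45 → 2
Mar 12 15:00 start R47 → 3
Mar 12 16:30 end R43 → 2
Mar 12 21:00 end R47 → 1
Mar 13 11:30 end R46 → 0
Peak is 3, at Mar 12 06:30 (R43, R44, R45).

3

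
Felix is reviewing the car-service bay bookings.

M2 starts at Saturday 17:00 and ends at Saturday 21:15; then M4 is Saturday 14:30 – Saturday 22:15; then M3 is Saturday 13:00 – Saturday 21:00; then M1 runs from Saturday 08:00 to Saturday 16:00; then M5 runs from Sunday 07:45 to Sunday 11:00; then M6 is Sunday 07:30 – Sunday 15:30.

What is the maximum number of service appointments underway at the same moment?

3

Sweep the timeline, counting +1 at each start and −1 at each end (ends before starts at a tie):
Saturday 08:00 start M1 → 1
Saturday 13:00 start M3 → 2
Saturday 14:30 start M4 → 3
Saturday 16:00 end M1 → 2
Saturday 17:00 start M2 → 3
Saturday 21:00 end M3 → 2
Saturday 21:15 end M2 → 1
Saturday 22:15 end M4 → 0
Sunday 07:30 start M6 → 1
Sunday 07:45 start M5 → 2
Sunday 11:00 end M5 → 1
Sunday 15:30 end M6 → 0
Peak is 3, at Saturday 14:30 (M1, M3, M4).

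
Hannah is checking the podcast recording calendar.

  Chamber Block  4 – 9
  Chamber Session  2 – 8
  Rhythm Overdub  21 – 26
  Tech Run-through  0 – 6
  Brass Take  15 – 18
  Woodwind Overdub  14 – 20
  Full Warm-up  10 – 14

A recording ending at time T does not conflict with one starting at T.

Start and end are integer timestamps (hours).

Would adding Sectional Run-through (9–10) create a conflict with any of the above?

Tech Run-through: ends 6 at or before Sectional Run-through starts 9 → clear.
Chamber Session: ends 8 at or before Sectional Run-through starts 9 → clear.
Chamber Block: ends 9 at or before Sectional Run-through starts 9 → clear.
Full Warm-up: starts 10 at or after Sectional Run-through ends 10 → clear.
Woodwind Overdub: starts 14 at or after Sectional Run-through ends 10 → clear.
Brass Take: starts 15 at or after Sectional Run-through ends 10 → clear.
Rhythm Overdub: starts 21 at or after Sectional Run-through ends 10 → clear.

No — it doesn't clash with anything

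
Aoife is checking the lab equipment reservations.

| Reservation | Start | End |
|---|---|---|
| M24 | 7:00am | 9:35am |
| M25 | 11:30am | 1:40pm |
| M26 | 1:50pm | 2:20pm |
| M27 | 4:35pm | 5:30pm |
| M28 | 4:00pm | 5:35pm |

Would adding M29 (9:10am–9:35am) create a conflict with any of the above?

Yes — it overlaps M24

M24: starts 7:00am before M29 ends 9:35am, and ends 9:35am after M29 starts 9:10am → overlap.
M25: starts 11:30am at or after M29 ends 9:35am → clear.
M26: starts 1:50pm at or after M29 ends 9:35am → clear.
M28: starts 4:00pm at or after M29 ends 9:35am → clear.
M27: starts 4:35pm at or after M29 ends 9:35am → clear.
M29 overlaps M24.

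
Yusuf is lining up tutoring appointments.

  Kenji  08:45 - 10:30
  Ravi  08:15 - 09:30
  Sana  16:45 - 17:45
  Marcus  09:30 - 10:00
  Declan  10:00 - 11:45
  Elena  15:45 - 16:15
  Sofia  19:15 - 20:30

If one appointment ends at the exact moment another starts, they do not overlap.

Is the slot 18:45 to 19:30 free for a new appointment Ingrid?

Ravi: ends 09:30 at or before Ingrid starts 18:45 → clear.
Kenji: ends 10:30 at or before Ingrid starts 18:45 → clear.
Marcus: ends 10:00 at or before Ingrid starts 18:45 → clear.
Declan: ends 11:45 at or before Ingrid starts 18:45 → clear.
Elena: ends 16:15 at or before Ingrid starts 18:45 → clear.
Sana: ends 17:45 at or before Ingrid starts 18:45 → clear.
Sofia: starts 19:15 before Ingrid ends 19:30, and ends 20:30 after Ingrid starts 18:45 → overlap.
Ingrid overlaps Sofia.

No — it overlaps Sofia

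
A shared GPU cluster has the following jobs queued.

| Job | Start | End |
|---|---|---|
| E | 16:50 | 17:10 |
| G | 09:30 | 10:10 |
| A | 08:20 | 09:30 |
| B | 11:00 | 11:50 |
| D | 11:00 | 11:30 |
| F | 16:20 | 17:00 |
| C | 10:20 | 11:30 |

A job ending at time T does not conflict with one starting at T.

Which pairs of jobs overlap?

B & C, B & D, C & D, E & F

Sorted by start: A, G, C, B, D, F, E.
G starts exactly when A ends (back-to-back, no overlap); A is clear from here.
C starts after G ends; G is clear from here.
B starts before C ends → C and B overlap.
D starts before C ends → C and D overlap.
F starts after C ends; C is clear from here.
D starts before B ends → B and D overlap.
F starts after B ends; B is clear from here.
F starts after D ends; D is clear from here.
E starts before F ends → F and E overlap.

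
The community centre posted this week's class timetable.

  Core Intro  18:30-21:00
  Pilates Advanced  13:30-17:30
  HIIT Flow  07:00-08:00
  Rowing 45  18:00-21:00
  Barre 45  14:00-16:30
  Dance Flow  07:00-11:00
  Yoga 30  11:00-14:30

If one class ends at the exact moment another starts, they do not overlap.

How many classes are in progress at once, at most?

3

Sort all start/end points and keep a running count:
07:00 start Dance Flow → 1
07:00 start HIIT Flow → 2
08:00 end HIIT Flow → 1
11:00 end Dance Flow → 0
11:00 start Yoga 30 → 1
13:30 start Pilates Advanced → 2
14:00 start Barre 45 → 3
14:30 end Yoga 30 → 2
16:30 end Barre 45 → 1
17:30 end Pilates Advanced → 0
18:00 start Rowing 45 → 1
18:30 start Core Intro → 2
21:00 end Core Intro → 1
21:00 end Rowing 45 → 0
Peak is 3, at 14:00 (Barre 45, Pilates Advanced, Yoga 30).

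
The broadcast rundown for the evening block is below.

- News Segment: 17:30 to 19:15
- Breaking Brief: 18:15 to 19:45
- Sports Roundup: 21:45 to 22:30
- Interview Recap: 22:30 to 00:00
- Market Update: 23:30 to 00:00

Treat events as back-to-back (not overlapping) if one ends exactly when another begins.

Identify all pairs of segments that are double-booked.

Breaking Brief & News Segment, Interview Recap & Market Update

Two intervals overlap when each starts before the other ends.
Sorted by start: News Segment, Breaking Brief, Sports Roundup, Interview Recap, Market Update.
Breaking Brief starts before News Segment ends → News Segment and Breaking Brief overlap.
Sports Roundup starts after News Segment ends — done with News Segment.
Sports Roundup starts after Breaking Brief ends — done with Breaking Brief.
Interview Recap starts exactly when Sports Roundup ends (back-to-back, no overlap) — done with Sports Roundup.
Market Update starts before Interview Recap ends → Interview Recap and Market Update overlap.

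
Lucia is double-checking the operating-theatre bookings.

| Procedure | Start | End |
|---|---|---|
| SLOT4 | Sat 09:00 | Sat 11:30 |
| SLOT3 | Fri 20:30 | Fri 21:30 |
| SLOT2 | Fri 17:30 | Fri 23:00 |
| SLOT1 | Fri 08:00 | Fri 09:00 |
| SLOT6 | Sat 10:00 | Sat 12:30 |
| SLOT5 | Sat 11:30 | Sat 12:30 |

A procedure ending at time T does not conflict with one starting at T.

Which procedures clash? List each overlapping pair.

Sorted by start: SLOT1, SLOT2, SLOT3, SLOT4, SLOT6, SLOT5.
SLOT2 starts after SLOT1 ends; SLOT1 is clear from here.
SLOT3 starts before SLOT2 ends → SLOT2 and SLOT3 overlap.
SLOT4 starts after SLOT2 ends; SLOT2 is clear from here.
SLOT4 starts after SLOT3 ends; SLOT3 is clear from here.
SLOT6 starts before SLOT4 ends → SLOT4 and SLOT6 overlap.
SLOT5 starts exactly when SLOT4 ends (back-to-back, no overlap).
SLOT5 starts before SLOT6 ends → SLOT6 and SLOT5 overlap.

SLOT2 & SLOT3, SLOT4 & SLOT6, SLOT5 & SLOT6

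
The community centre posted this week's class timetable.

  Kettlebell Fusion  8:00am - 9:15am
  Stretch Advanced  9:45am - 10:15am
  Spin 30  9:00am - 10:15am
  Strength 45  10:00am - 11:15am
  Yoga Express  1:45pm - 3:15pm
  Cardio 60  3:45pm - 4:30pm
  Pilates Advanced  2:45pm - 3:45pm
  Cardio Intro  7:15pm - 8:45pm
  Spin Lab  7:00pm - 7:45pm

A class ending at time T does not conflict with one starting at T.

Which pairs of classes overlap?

Sorted by start: Kettlebell Fusion, Spin 30, Stretch Advanced, Strength 45, Yoga Express, Pilates Advanced, Cardio 60, Spin Lab, Cardio Intro.
Spin 30 starts before Kettlebell Fusion ends → Kettlebell Fusion and Spin 30 overlap.
Stretch Advanced starts after Kettlebell Fusion ends — done with Kettlebell Fusion.
Stretch Advanced starts before Spin 30 ends → Spin 30 and Stretch Advanced overlap.
Strength 45 starts before Spin 30 ends → Spin 30 and Strength 45 overlap.
Yoga Express starts after Spin 30 ends — done with Spin 30.
Strength 45 starts before Stretch Advanced ends → Stretch Advanced and Strength 45 overlap.
Yoga Express starts after Stretch Advanced ends — done with Stretch Advanced.
Yoga Express starts after Strength 45 ends — done with Strength 45.
Pilates Advanced starts before Yoga Express ends → Yoga Express and Pilates Advanced overlap.
Cardio 60 starts after Yoga Express ends — done with Yoga Express.
Cardio 60 starts exactly when Pilates Advanced ends (back-to-back, no overlap) — done with Pilates Advanced.
Spin Lab starts after Cardio 60 ends — done with Cardio 60.
Cardio Intro starts before Spin Lab ends → Spin Lab and Cardio Intro overlap.

Cardio Intro & Spin Lab, Kettlebell Fusion & Spin 30, Pilates Advanced & Yoga Express, Spin 30 & Strength 45, Spin 30 & Stretch Advanced, Strength 45 & Stretch Advanced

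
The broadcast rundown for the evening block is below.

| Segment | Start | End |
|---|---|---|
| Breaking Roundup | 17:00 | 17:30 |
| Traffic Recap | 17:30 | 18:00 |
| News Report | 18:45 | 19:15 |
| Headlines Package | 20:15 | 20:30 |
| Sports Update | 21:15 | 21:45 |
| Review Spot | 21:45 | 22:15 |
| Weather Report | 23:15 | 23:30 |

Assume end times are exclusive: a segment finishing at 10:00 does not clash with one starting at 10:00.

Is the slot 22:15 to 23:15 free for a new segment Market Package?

Yes — the slot is free

Breaking Roundup: ends 17:30 at or before Market Package starts 22:15 → clear.
Traffic Recap: ends 18:00 at or before Market Package starts 22:15 → clear.
News Report: ends 19:15 at or before Market Package starts 22:15 → clear.
Headlines Package: ends 20:30 at or before Market Package starts 22:15 → clear.
Sports Update: ends 21:45 at or before Market Package starts 22:15 → clear.
Review Spot: ends 22:15 at or before Market Package starts 22:15 → clear.
Weather Report: starts 23:15 at or after Market Package ends 23:15 → clear.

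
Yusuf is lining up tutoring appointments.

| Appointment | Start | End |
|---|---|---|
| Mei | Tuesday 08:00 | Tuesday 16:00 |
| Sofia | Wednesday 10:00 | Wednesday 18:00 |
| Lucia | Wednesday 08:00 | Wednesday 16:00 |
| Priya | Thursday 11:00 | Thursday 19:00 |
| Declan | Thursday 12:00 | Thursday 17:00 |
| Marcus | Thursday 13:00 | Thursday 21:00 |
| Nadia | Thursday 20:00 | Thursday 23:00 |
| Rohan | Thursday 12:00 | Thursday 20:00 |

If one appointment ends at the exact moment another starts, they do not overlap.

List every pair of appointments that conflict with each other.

Sorted by start: Mei, Lucia, Sofia, Priya, Declan, Rohan, Marcus, Nadia.
Lucia starts after Mei ends — done with Mei.
Sofia starts before Lucia ends → Lucia and Sofia overlap.
Priya starts after Lucia ends — done with Lucia.
Priya starts after Sofia ends — done with Sofia.
Declan starts before Priya ends → Priya and Declan overlap.
Rohan starts before Priya ends → Priya and Rohan overlap.
Marcus starts before Priya ends → Priya and Marcus overlap.
Nadia starts after Priya ends.
Rohan starts before Declan ends → Declan and Rohan overlap.
Marcus starts before Declan ends → Declan and Marcus overlap.
Nadia starts after Declan ends.
Marcus starts before Rohan ends → Rohan and Marcus overlap.
Nadia starts exactly when Rohan ends (back-to-back, no overlap).
Nadia starts before Marcus ends → Marcus and Nadia overlap.

Declan & Marcus, Declan & Priya, Declan & Rohan, Lucia & Sofia, Marcus & Nadia, Marcus & Priya, Marcus & Rohan, Priya & Rohan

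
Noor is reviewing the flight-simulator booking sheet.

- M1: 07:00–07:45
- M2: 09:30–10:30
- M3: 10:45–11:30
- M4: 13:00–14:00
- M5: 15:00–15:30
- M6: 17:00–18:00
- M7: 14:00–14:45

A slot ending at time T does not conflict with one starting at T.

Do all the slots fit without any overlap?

Yes

Check each pair: they overlap iff neither finishes before the other starts.
Sorted by start: M1, M2, M3, M4, M7, M5, M6.
M2 starts after M1 ends; M1 is clear from here.
M3 starts after M2 ends; M2 is clear from here.
M4 starts after M3 ends; M3 is clear from here.
M7 starts exactly when M4 ends (back-to-back, no overlap); M4 is clear from here.
M5 starts after M7 ends; M7 is clear from here.
M6 starts after M5 ends.
Every pair is clear; the schedule has no overlaps.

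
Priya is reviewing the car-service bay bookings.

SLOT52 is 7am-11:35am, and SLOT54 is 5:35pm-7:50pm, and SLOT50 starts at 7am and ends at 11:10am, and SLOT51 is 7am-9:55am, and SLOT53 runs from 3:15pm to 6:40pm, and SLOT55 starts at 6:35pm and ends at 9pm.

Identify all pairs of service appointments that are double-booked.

SLOT50 & SLOT51, SLOT50 & SLOT52, SLOT51 & SLOT52, SLOT53 & SLOT54, SLOT53 & SLOT55, SLOT54 & SLOT55

Sorted by start: SLOT50, SLOT51, SLOT52, SLOT53, SLOT54, SLOT55.
SLOT51 starts before SLOT50 ends → SLOT50 and SLOT51 overlap.
SLOT52 starts before SLOT50 ends → SLOT50 and SLOT52 overlap.
SLOT53 starts after SLOT50 ends, so nothing later overlaps SLOT50 either.
SLOT52 starts before SLOT51 ends → SLOT51 and SLOT52 overlap.
SLOT53 starts after SLOT51 ends, so nothing later overlaps SLOT51 either.
SLOT53 starts after SLOT52 ends, so nothing later overlaps SLOT52 either.
SLOT54 starts before SLOT53 ends → SLOT53 and SLOT54 overlap.
SLOT55 starts before SLOT53 ends → SLOT53 and SLOT55 overlap.
SLOT55 starts before SLOT54 ends → SLOT54 and SLOT55 overlap.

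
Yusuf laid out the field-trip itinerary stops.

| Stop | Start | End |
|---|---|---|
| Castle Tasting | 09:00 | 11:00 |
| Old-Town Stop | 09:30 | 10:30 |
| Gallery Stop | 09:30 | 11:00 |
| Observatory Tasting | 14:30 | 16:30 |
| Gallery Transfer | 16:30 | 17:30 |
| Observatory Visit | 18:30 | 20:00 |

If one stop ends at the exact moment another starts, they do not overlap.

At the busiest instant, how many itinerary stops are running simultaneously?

Sweep the timeline, counting +1 at each start and −1 at each end (ends before starts at a tie):
09:00 start Castle Tasting → 1
09:30 start Gallery Stop → 2
09:30 start Old-Town Stop → 3
10:30 end Old-Town Stop → 2
11:00 end Castle Tasting → 1
11:00 end Gallery Stop → 0
14:30 start Observatory Tasting → 1
16:30 end Observatory Tasting → 0
16:30 start Gallery Transfer → 1
17:30 end Gallery Transfer → 0
18:30 start Observatory Visit → 1
20:00 end Observatory Visit → 0
Peak is 3, at 09:30 (Castle Tasting, Gallery Stop, Old-Town Stop).

3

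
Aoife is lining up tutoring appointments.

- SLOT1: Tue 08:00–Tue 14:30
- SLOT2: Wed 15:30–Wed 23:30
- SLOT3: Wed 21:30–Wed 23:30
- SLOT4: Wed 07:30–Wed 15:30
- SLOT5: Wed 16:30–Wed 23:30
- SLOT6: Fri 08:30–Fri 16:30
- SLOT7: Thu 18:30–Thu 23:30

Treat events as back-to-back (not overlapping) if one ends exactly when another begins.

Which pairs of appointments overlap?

SLOT2 & SLOT3, SLOT2 & SLOT5, SLOT3 & SLOT5

Sorted by start: SLOT1, SLOT4, SLOT2, SLOT5, SLOT3, SLOT7, SLOT6.
SLOT4 starts after SLOT1 ends; SLOT1 is clear from here.
SLOT2 starts exactly when SLOT4 ends (back-to-back, no overlap); SLOT4 is clear from here.
SLOT5 starts before SLOT2 ends → SLOT2 and SLOT5 overlap.
SLOT3 starts before SLOT2 ends → SLOT2 and SLOT3 overlap.
SLOT7 starts after SLOT2 ends; SLOT2 is clear from here.
SLOT3 starts before SLOT5 ends → SLOT5 and SLOT3 overlap.
SLOT7 starts after SLOT5 ends; SLOT5 is clear from here.
SLOT7 starts after SLOT3 ends; SLOT3 is clear from here.
SLOT6 starts after SLOT7 ends.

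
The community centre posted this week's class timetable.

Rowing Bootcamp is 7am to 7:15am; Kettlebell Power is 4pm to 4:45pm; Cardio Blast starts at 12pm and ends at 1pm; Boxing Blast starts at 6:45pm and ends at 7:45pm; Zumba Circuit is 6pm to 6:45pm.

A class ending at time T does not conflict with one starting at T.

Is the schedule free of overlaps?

Sorted by start: Rowing Bootcamp, Cardio Blast, Kettlebell Power, Zumba Circuit, Boxing Blast.
Cardio Blast starts after Rowing Bootcamp ends — done with Rowing Bootcamp.
Kettlebell Power starts after Cardio Blast ends — done with Cardio Blast.
Zumba Circuit starts after Kettlebell Power ends — done with Kettlebell Power.
Boxing Blast starts exactly when Zumba Circuit ends (back-to-back, no overlap).
Every pair is clear; the schedule has no overlaps.

Yes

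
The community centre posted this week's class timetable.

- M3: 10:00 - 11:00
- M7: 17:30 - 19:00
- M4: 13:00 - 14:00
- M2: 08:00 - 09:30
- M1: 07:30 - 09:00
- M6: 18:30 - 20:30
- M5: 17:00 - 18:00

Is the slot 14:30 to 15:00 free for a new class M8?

M1: ends 09:00 at or before M8 starts 14:30 → clear.
M2: ends 09:30 at or before M8 starts 14:30 → clear.
M3: ends 11:00 at or before M8 starts 14:30 → clear.
M4: ends 14:00 at or before M8 starts 14:30 → clear.
M5: starts 17:00 at or after M8 ends 15:00 → clear.
M7: starts 17:30 at or after M8 ends 15:00 → clear.
M6: starts 18:30 at or after M8 ends 15:00 → clear.

Yes — the slot is free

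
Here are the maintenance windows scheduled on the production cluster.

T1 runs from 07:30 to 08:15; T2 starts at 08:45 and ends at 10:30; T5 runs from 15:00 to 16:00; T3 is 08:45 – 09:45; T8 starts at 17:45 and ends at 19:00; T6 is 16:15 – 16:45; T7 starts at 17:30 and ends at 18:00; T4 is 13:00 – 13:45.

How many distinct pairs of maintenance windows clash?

Two intervals overlap when each starts before the other ends.
Sorted by start: T1, T2, T3, T4, T5, T6, T7, T8.
T2 starts after T1 ends, so T1 has no further overlaps.
T3 starts before T2 ends → T2 and T3 overlap.
T4 starts after T2 ends, so T2 has no further overlaps.
T4 starts after T3 ends, so T3 has no further overlaps.
T5 starts after T4 ends, so T4 has no further overlaps.
T6 starts after T5 ends, so T5 has no further overlaps.
T7 starts after T6 ends, so T6 has no further overlaps.
T8 starts before T7 ends → T7 and T8 overlap.
Overlapping pairs: T2 & T3, T7 & T8 — 2 in total.

2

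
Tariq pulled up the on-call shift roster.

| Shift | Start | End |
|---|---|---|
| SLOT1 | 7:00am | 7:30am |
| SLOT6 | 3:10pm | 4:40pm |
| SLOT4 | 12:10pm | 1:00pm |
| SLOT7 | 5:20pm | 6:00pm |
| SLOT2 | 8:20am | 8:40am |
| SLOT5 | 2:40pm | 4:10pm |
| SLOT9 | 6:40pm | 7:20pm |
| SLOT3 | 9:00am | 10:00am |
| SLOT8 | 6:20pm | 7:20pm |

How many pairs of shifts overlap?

Sorted by start: SLOT1, SLOT2, SLOT3, SLOT4, SLOT5, SLOT6, SLOT7, SLOT8, SLOT9.
SLOT2 starts after SLOT1 ends, so SLOT1 has no further overlaps.
SLOT3 starts after SLOT2 ends, so SLOT2 has no further overlaps.
SLOT4 starts after SLOT3 ends, so SLOT3 has no further overlaps.
SLOT5 starts after SLOT4 ends, so SLOT4 has no further overlaps.
SLOT6 starts before SLOT5 ends → SLOT5 and SLOT6 overlap.
SLOT7 starts after SLOT5 ends, so SLOT5 has no further overlaps.
SLOT7 starts after SLOT6 ends, so SLOT6 has no further overlaps.
SLOT8 starts after SLOT7 ends, so SLOT7 has no further overlaps.
SLOT9 starts before SLOT8 ends → SLOT8 and SLOT9 overlap.
Overlapping pairs: SLOT5 & SLOT6, SLOT8 & SLOT9 — 2 in total.

2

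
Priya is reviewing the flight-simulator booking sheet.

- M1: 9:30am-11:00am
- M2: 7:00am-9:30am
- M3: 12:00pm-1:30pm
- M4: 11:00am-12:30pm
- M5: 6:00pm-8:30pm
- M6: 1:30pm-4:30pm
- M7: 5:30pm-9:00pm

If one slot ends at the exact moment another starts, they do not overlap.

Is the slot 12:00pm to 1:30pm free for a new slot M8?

M2: ends 9:30am at or before M8 starts 12:00pm → clear.
M1: ends 11:00am at or before M8 starts 12:00pm → clear.
M4: starts 11:00am before M8 ends 1:30pm, and ends 12:30pm after M8 starts 12:00pm → overlap.
M3: starts 12:00pm before M8 ends 1:30pm, and ends 1:30pm after M8 starts 12:00pm → overlap.
M6: starts 1:30pm at or after M8 ends 1:30pm → clear.
M7: starts 5:30pm at or after M8 ends 1:30pm → clear.
M5: starts 6:00pm at or after M8 ends 1:30pm → clear.
M8 overlaps M3, M4.

No — it overlaps M3, M4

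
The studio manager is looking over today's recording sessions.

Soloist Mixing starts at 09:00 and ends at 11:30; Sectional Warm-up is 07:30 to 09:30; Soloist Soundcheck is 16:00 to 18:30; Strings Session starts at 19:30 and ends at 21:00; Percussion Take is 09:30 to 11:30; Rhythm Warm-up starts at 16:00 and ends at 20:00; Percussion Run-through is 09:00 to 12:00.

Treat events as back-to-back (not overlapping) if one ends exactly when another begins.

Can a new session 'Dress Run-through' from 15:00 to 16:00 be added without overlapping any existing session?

Sectional Warm-up: ends 09:30 at or before Dress Run-through starts 15:00 → clear.
Soloist Mixing: ends 11:30 at or before Dress Run-through starts 15:00 → clear.
Percussion Run-through: ends 12:00 at or before Dress Run-through starts 15:00 → clear.
Percussion Take: ends 11:30 at or before Dress Run-through starts 15:00 → clear.
Soloist Soundcheck: starts 16:00 at or after Dress Run-through ends 16:00 → clear.
Rhythm Warm-up: starts 16:00 at or after Dress Run-through ends 16:00 → clear.
Strings Session: starts 19:30 at or after Dress Run-through ends 16:00 → clear.

Yes — the slot is free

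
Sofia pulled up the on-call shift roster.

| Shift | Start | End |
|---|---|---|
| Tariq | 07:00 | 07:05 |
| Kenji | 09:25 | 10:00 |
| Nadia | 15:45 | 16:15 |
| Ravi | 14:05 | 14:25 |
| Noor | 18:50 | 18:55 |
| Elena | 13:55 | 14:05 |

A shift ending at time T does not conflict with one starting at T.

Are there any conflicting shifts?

Sorted by start: Tariq, Kenji, Elena, Ravi, Nadia, Noor.
Kenji starts after Tariq ends — done with Tariq.
Elena starts after Kenji ends — done with Kenji.
Ravi starts exactly when Elena ends (back-to-back, no overlap) — done with Elena.
Nadia starts after Ravi ends — done with Ravi.
Noor starts after Nadia ends.
Every pair is clear; the schedule has no overlaps.

No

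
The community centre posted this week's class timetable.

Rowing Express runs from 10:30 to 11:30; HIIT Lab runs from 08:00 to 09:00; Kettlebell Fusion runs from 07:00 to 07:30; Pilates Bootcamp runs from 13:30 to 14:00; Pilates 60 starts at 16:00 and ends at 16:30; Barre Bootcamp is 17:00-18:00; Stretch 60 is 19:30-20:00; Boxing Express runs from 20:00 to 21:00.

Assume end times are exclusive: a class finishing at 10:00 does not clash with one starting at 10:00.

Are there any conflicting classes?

No

Sorted by start: Kettlebell Fusion, HIIT Lab, Rowing Express, Pilates Bootcamp, Pilates 60, Barre Bootcamp, Stretch 60, Boxing Express.
HIIT Lab starts after Kettlebell Fusion ends — done with Kettlebell Fusion.
Rowing Express starts after HIIT Lab ends — done with HIIT Lab.
Pilates Bootcamp starts after Rowing Express ends — done with Rowing Express.
Pilates 60 starts after Pilates Bootcamp ends — done with Pilates Bootcamp.
Barre Bootcamp starts after Pilates 60 ends — done with Pilates 60.
Stretch 60 starts after Barre Bootcamp ends — done with Barre Bootcamp.
Boxing Express starts exactly when Stretch 60 ends (back-to-back, no overlap).
Every pair is clear; the schedule has no overlaps.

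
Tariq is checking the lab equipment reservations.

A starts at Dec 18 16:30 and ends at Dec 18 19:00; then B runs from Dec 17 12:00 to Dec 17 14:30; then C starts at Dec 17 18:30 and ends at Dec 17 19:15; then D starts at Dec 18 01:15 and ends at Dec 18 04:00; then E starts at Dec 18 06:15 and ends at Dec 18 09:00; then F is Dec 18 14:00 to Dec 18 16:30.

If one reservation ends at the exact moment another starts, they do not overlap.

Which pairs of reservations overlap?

Check each pair: they overlap iff neither finishes before the other starts.
Sorted by start: B, C, D, E, F, A.
C starts after B ends, so B has no further overlaps.
D starts after C ends, so C has no further overlaps.
E starts after D ends, so D has no further overlaps.
F starts after E ends, so E has no further overlaps.
A starts exactly when F ends (back-to-back, no overlap).

no conflicts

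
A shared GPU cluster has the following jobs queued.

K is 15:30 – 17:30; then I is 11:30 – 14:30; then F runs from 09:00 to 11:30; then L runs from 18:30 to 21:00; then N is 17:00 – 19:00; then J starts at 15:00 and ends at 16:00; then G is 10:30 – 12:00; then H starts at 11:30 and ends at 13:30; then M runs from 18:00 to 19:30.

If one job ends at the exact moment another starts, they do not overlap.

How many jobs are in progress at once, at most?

Walk through starts and ends in time order (an end at T is processed before a start at T):
09:00 start F → 1
10:30 start G → 2
11:30 end F → 1
11:30 start H → 2
11:30 start I → 3
12:00 end G → 2
13:30 end H → 1
14:30 end I → 0
15:00 start J → 1
15:30 start K → 2
16:00 end J → 1
17:00 start N → 2
17:30 end K → 1
18:00 start M → 2
18:30 start L → 3
19:00 end N → 2
19:30 end M → 1
21:00 end L → 0
Peak is 3, at 11:30 (G, H, I).

3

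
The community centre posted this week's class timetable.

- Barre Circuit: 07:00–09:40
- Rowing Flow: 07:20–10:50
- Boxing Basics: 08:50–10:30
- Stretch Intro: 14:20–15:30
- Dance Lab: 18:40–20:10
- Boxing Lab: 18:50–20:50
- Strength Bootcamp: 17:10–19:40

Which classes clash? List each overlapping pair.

Sorted by start: Barre Circuit, Rowing Flow, Boxing Basics, Stretch Intro, Strength Bootcamp, Dance Lab, Boxing Lab.
Rowing Flow starts before Barre Circuit ends → Barre Circuit and Rowing Flow overlap.
Boxing Basics starts before Barre Circuit ends → Barre Circuit and Boxing Basics overlap.
Stretch Intro starts after Barre Circuit ends, so Barre Circuit has no further overlaps.
Boxing Basics starts before Rowing Flow ends → Rowing Flow and Boxing Basics overlap.
Stretch Intro starts after Rowing Flow ends, so Rowing Flow has no further overlaps.
Stretch Intro starts after Boxing Basics ends, so Boxing Basics has no further overlaps.
Strength Bootcamp starts after Stretch Intro ends, so Stretch Intro has no further overlaps.
Dance Lab starts before Strength Bootcamp ends → Strength Bootcamp and Dance Lab overlap.
Boxing Lab starts before Strength Bootcamp ends → Strength Bootcamp and Boxing Lab overlap.
Boxing Lab starts before Dance Lab ends → Dance Lab and Boxing Lab overlap.

Barre Circuit & Boxing Basics, Barre Circuit & Rowing Flow, Boxing Basics & Rowing Flow, Boxing Lab & Dance Lab, Boxing Lab & Strength Bootcamp, Dance Lab & Strength Bootcamp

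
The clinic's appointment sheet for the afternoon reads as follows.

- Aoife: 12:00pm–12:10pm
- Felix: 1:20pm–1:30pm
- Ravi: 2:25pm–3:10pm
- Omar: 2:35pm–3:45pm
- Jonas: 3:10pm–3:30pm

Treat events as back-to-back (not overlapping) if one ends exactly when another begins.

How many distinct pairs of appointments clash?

2

Sorted by start: Aoife, Felix, Ravi, Omar, Jonas.
Felix starts after Aoife ends; Aoife is clear from here.
Ravi starts after Felix ends; Felix is clear from here.
Omar starts before Ravi ends → Ravi and Omar overlap.
Jonas starts exactly when Ravi ends (back-to-back, no overlap).
Jonas starts before Omar ends → Omar and Jonas overlap.
Overlapping pairs: Jonas & Omar, Omar & Ravi — 2 in total.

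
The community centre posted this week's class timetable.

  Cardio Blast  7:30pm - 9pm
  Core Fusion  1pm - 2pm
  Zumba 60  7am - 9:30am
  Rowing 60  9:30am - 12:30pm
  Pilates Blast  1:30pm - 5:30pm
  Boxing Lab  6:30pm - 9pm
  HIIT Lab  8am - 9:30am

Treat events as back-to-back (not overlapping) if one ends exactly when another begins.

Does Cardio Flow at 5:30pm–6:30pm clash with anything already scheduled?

Zumba 60: ends 9:30am at or before Cardio Flow starts 5:30pm → clear.
HIIT Lab: ends 9:30am at or before Cardio Flow starts 5:30pm → clear.
Rowing 60: ends 12:30pm at or before Cardio Flow starts 5:30pm → clear.
Core Fusion: ends 2pm at or before Cardio Flow starts 5:30pm → clear.
Pilates Blast: ends 5:30pm at or before Cardio Flow starts 5:30pm → clear.
Boxing Lab: starts 6:30pm at or after Cardio Flow ends 6:30pm → clear.
Cardio Blast: starts 7:30pm at or after Cardio Flow ends 6:30pm → clear.

No — it doesn't clash with anything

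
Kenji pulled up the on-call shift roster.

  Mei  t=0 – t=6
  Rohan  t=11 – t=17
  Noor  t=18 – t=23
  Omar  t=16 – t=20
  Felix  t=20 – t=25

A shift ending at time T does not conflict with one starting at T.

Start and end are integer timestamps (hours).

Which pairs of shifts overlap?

Felix & Noor, Noor & Omar, Omar & Rohan

Two intervals overlap when each starts before the other ends.
Sorted by start: Mei, Rohan, Omar, Noor, Felix.
Rohan starts after Mei ends; Mei is clear from here.
Omar starts before Rohan ends → Rohan and Omar overlap.
Noor starts after Rohan ends; Rohan is clear from here.
Noor starts before Omar ends → Omar and Noor overlap.
Felix starts exactly when Omar ends (back-to-back, no overlap).
Felix starts before Noor ends → Noor and Felix overlap.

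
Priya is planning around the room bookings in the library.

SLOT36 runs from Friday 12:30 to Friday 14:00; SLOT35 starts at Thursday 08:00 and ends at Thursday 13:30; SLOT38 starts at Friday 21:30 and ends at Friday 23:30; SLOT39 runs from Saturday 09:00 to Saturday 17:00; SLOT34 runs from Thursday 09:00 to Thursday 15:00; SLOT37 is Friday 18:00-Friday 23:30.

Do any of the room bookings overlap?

Check each pair: they overlap iff neither finishes before the other starts.
Sorted by start: SLOT35, SLOT34, SLOT36, SLOT37, SLOT38, SLOT39.
SLOT34 starts before SLOT35 ends → SLOT35 and SLOT34 overlap.
That's a conflict, so the schedule is not conflict-free.

Yes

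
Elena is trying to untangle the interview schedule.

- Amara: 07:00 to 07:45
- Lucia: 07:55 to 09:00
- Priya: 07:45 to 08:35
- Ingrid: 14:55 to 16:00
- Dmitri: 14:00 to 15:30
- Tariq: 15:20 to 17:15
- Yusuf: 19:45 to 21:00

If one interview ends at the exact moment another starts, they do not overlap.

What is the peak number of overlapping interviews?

Walk through starts and ends in time order (an end at T is processed before a start at T):
07:00 start Amara → 1
07:45 end Amara → 0
07:45 start Priya → 1
07:55 start Lucia → 2
08:35 end Priya → 1
09:00 end Lucia → 0
14:00 start Dmitri → 1
14:55 start Ingrid → 2
15:20 start Tariq → 3
15:30 end Dmitri → 2
16:00 end Ingrid → 1
17:15 end Tariq → 0
19:45 start Yusuf → 1
21:00 end Yusuf → 0
Peak is 3, at 15:20 (Dmitri, Ingrid, Tariq).

3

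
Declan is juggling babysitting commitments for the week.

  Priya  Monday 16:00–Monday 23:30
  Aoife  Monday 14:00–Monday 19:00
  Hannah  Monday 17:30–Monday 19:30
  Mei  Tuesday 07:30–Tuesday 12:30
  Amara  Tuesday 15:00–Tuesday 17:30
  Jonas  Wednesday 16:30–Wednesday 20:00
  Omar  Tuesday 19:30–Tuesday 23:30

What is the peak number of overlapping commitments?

Sweep the timeline, counting +1 at each start and −1 at each end (ends before starts at a tie):
Monday 14:00 start Aoife → 1
Monday 16:00 start Priya → 2
Monday 17:30 start Hannah → 3
Monday 19:00 end Aoife → 2
Monday 19:30 end Hannah → 1
Monday 23:30 end Priya → 0
Tuesday 07:30 start Mei → 1
Tuesday 12:30 end Mei → 0
Tuesday 15:00 start Amara → 1
Tuesday 17:30 end Amara → 0
Tuesday 19:30 start Omar → 1
Tuesday 23:30 end Omar → 0
Wednesday 16:30 start Jonas → 1
Wednesday 20:00 end Jonas → 0
Peak is 3, at Monday 17:30 (Aoife, Hannah, Priya).

3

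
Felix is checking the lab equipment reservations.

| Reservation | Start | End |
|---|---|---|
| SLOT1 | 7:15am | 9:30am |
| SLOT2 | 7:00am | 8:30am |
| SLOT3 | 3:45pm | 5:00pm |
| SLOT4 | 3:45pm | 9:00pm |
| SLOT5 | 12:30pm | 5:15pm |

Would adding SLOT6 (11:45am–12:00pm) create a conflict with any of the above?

No — it doesn't clash with anything

SLOT2: ends 8:30am at or before SLOT6 starts 11:45am → clear.
SLOT1: ends 9:30am at or before SLOT6 starts 11:45am → clear.
SLOT5: starts 12:30pm at or after SLOT6 ends 12:00pm → clear.
SLOT3: starts 3:45pm at or after SLOT6 ends 12:00pm → clear.
SLOT4: starts 3:45pm at or after SLOT6 ends 12:00pm → clear.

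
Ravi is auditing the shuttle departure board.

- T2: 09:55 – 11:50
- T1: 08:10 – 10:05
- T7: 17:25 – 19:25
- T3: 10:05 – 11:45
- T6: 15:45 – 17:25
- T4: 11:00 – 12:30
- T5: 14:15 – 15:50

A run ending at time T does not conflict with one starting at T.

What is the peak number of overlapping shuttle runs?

3

Sweep the timeline, counting +1 at each start and −1 at each end (ends before starts at a tie):
08:10 start T1 → 1
09:55 start T2 → 2
10:05 end T1 → 1
10:05 start T3 → 2
11:00 start T4 → 3
11:45 end T3 → 2
11:50 end T2 → 1
12:30 end T4 → 0
14:15 start T5 → 1
15:45 start T6 → 2
15:50 end T5 → 1
17:25 end T6 → 0
17:25 start T7 → 1
19:25 end T7 → 0
Peak is 3, at 11:00 (T2, T3, T4).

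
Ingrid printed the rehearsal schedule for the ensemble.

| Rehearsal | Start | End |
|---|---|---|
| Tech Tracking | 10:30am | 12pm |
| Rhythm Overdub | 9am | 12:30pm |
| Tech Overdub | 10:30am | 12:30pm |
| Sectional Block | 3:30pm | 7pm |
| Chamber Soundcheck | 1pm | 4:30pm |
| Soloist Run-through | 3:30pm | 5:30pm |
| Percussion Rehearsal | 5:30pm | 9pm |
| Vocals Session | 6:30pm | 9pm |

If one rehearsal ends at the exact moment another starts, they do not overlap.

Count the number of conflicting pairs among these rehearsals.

9

Sorted by start: Rhythm Overdub, Tech Tracking, Tech Overdub, Chamber Soundcheck, Sectional Block, Soloist Run-through, Percussion Rehearsal, Vocals Session.
Tech Tracking starts before Rhythm Overdub ends → Rhythm Overdub and Tech Tracking overlap.
Tech Overdub starts before Rhythm Overdub ends → Rhythm Overdub and Tech Overdub overlap.
Chamber Soundcheck starts after Rhythm Overdub ends, so Rhythm Overdub has no further overlaps.
Tech Overdub starts before Tech Tracking ends → Tech Tracking and Tech Overdub overlap.
Chamber Soundcheck starts after Tech Tracking ends, so Tech Tracking has no further overlaps.
Chamber Soundcheck starts after Tech Overdub ends, so Tech Overdub has no further overlaps.
Sectional Block starts before Chamber Soundcheck ends → Chamber Soundcheck and Sectional Block overlap.
Soloist Run-through starts before Chamber Soundcheck ends → Chamber Soundcheck and Soloist Run-through overlap.
Percussion Rehearsal starts after Chamber Soundcheck ends, so Chamber Soundcheck has no further overlaps.
Soloist Run-through starts before Sectional Block ends → Sectional Block and Soloist Run-through overlap.
Percussion Rehearsal starts before Sectional Block ends → Sectional Block and Percussion Rehearsal overlap.
Vocals Session starts before Sectional Block ends → Sectional Block and Vocals Session overlap.
Percussion Rehearsal starts exactly when Soloist Run-through ends (back-to-back, no overlap), so Soloist Run-through has no further overlaps.
Vocals Session starts before Percussion Rehearsal ends → Percussion Rehearsal and Vocals Session overlap.
Overlapping pairs: Chamber Soundcheck & Sectional Block, Chamber Soundcheck & Soloist Run-through, Percussion Rehearsal & Sectional Block, Percussion Rehearsal & Vocals Session, Rhythm Overdub & Tech Overdub, Rhythm Overdub & Tech Tracking, Sectional Block & Soloist Run-through, Sectional Block & Vocals Session, Tech Overdub & Tech Tracking — 9 in total.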